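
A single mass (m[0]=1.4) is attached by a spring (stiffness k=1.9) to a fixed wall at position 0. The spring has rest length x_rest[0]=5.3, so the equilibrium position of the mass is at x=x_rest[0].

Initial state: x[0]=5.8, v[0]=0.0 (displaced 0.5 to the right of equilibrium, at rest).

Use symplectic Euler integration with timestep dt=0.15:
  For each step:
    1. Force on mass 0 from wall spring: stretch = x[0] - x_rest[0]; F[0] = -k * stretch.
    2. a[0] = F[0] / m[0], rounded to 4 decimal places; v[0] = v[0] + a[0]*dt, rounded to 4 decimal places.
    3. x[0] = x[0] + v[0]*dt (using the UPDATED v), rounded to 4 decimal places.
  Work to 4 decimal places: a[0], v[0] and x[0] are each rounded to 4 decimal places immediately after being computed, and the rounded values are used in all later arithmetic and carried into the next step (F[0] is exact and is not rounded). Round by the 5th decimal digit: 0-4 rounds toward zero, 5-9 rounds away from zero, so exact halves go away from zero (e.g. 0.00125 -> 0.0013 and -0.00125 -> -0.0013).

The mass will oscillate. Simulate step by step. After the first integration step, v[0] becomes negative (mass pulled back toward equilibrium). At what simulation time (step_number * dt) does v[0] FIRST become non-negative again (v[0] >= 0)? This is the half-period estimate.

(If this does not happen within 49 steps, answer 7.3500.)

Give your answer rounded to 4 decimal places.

Answer: 2.7000

Derivation:
Step 0: x=[5.8000] v=[0.0000]
Step 1: x=[5.7847] v=[-0.1018]
Step 2: x=[5.7546] v=[-0.2005]
Step 3: x=[5.7106] v=[-0.2931]
Step 4: x=[5.6541] v=[-0.3767]
Step 5: x=[5.5868] v=[-0.4488]
Step 6: x=[5.5107] v=[-0.5072]
Step 7: x=[5.4282] v=[-0.5501]
Step 8: x=[5.3418] v=[-0.5762]
Step 9: x=[5.2541] v=[-0.5847]
Step 10: x=[5.1678] v=[-0.5754]
Step 11: x=[5.0855] v=[-0.5485]
Step 12: x=[5.0098] v=[-0.5048]
Step 13: x=[4.9429] v=[-0.4457]
Step 14: x=[4.8870] v=[-0.3730]
Step 15: x=[4.8437] v=[-0.2889]
Step 16: x=[4.8143] v=[-0.1960]
Step 17: x=[4.7997] v=[-0.0971]
Step 18: x=[4.8004] v=[0.0048]
First v>=0 after going negative at step 18, time=2.7000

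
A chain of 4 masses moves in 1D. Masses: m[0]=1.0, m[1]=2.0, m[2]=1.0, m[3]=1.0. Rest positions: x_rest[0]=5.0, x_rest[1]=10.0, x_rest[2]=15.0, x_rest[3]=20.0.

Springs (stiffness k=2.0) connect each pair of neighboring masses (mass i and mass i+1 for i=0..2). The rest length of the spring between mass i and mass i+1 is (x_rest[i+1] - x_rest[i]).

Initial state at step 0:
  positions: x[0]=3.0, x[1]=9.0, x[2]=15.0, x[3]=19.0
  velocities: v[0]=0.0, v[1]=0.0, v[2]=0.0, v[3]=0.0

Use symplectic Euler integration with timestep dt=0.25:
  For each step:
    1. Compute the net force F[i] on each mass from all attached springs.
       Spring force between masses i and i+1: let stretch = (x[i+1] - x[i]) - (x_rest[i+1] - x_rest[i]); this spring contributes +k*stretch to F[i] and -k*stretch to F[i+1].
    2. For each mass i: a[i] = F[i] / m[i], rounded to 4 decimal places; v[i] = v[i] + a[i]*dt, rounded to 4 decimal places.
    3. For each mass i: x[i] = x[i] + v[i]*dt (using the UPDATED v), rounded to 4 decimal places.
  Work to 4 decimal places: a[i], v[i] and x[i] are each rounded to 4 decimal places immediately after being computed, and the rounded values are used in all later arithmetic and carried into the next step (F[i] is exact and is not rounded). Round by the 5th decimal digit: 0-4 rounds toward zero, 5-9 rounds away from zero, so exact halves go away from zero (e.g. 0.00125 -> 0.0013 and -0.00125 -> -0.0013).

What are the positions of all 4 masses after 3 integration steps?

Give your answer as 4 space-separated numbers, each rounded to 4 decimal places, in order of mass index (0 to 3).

Step 0: x=[3.0000 9.0000 15.0000 19.0000] v=[0.0000 0.0000 0.0000 0.0000]
Step 1: x=[3.1250 9.0000 14.7500 19.1250] v=[0.5000 0.0000 -1.0000 0.5000]
Step 2: x=[3.3594 8.9922 14.3281 19.3281] v=[0.9375 -0.0313 -1.6875 0.8125]
Step 3: x=[3.6729 8.9658 13.8642 19.5312] v=[1.2539 -0.1055 -1.8555 0.8125]

Answer: 3.6729 8.9658 13.8642 19.5312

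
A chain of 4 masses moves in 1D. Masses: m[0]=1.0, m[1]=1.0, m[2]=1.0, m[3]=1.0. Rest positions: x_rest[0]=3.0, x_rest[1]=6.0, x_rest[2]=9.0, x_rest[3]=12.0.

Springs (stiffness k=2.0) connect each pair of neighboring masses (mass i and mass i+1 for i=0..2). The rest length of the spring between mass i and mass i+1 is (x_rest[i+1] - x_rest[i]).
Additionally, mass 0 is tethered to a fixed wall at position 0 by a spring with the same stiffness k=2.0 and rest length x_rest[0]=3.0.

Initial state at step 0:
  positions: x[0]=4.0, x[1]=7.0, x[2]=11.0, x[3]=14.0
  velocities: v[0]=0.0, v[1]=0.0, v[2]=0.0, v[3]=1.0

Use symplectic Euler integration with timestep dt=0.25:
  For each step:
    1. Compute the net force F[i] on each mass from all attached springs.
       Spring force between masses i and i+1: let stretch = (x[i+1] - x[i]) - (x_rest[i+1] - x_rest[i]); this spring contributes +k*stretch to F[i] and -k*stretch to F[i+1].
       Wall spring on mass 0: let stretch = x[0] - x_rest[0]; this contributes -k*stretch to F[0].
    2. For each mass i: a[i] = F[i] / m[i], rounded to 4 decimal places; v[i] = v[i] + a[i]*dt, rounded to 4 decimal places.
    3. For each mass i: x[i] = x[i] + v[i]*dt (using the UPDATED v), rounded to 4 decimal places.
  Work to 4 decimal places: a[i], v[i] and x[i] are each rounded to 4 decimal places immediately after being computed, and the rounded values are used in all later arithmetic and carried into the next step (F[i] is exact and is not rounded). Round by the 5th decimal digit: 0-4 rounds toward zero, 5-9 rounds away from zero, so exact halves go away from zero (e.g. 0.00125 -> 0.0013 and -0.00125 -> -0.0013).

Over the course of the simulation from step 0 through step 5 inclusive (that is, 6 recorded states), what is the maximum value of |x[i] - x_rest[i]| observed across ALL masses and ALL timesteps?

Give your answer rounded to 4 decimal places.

Step 0: x=[4.0000 7.0000 11.0000 14.0000] v=[0.0000 0.0000 0.0000 1.0000]
Step 1: x=[3.8750 7.1250 10.8750 14.2500] v=[-0.5000 0.5000 -0.5000 1.0000]
Step 2: x=[3.6719 7.3125 10.7031 14.4531] v=[-0.8125 0.7500 -0.6875 0.8125]
Step 3: x=[3.4649 7.4688 10.5762 14.5625] v=[-0.8282 0.6250 -0.5078 0.4375]
Step 4: x=[3.3252 7.5130 10.5591 14.5486] v=[-0.5587 0.1768 -0.0684 -0.0557]
Step 5: x=[3.2934 7.4145 10.6599 14.4110] v=[-0.1274 -0.3941 0.4033 -0.5505]
Max displacement = 2.5625

Answer: 2.5625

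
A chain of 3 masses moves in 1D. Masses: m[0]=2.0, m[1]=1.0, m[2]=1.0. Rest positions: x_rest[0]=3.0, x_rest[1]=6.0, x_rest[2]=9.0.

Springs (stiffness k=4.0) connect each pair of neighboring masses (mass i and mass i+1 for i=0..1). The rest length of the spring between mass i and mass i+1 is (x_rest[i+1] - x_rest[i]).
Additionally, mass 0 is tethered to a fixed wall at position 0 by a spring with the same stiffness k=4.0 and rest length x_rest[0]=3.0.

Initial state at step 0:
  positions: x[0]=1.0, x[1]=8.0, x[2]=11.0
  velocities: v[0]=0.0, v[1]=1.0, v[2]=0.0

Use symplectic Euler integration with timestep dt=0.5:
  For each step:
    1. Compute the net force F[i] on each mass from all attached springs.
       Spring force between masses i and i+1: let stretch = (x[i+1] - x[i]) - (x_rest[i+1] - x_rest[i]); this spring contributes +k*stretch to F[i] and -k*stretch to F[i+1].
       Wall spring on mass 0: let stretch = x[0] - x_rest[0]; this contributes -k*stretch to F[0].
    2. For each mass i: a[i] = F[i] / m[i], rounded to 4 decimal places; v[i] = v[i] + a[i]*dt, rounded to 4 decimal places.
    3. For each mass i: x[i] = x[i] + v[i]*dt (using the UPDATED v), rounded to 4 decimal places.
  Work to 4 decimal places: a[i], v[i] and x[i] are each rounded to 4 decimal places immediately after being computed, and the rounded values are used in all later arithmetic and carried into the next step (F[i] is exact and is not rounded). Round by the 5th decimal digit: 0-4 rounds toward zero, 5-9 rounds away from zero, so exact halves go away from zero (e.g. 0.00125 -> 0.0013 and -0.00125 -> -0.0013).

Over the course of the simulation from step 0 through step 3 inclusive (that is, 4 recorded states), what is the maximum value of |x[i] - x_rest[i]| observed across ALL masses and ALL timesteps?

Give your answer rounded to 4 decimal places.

Answer: 2.5000

Derivation:
Step 0: x=[1.0000 8.0000 11.0000] v=[0.0000 1.0000 0.0000]
Step 1: x=[4.0000 4.5000 11.0000] v=[6.0000 -7.0000 0.0000]
Step 2: x=[5.2500 7.0000 7.5000] v=[2.5000 5.0000 -7.0000]
Step 3: x=[4.7500 8.2500 6.5000] v=[-1.0000 2.5000 -2.0000]
Max displacement = 2.5000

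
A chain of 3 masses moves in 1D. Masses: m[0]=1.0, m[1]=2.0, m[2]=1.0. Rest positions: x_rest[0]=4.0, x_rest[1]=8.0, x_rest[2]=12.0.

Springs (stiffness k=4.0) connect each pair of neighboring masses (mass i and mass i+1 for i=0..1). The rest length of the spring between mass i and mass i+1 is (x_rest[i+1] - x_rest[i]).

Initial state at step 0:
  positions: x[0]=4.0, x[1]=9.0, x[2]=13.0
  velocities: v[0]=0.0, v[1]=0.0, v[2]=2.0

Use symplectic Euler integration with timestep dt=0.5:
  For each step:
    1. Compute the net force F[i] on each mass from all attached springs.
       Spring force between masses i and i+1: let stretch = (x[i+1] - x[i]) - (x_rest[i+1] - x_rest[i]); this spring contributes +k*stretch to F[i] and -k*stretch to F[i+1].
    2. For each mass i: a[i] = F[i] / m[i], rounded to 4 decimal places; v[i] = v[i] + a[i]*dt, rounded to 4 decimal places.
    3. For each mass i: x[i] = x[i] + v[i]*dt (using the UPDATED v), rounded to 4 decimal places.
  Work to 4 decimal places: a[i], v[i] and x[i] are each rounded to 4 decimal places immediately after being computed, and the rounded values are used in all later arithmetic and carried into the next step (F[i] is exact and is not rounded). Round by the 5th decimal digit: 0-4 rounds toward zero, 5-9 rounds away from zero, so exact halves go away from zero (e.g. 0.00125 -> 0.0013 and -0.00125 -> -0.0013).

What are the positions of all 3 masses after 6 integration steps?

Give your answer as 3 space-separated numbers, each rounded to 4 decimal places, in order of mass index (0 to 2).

Answer: 6.0000 10.0000 15.0000

Derivation:
Step 0: x=[4.0000 9.0000 13.0000] v=[0.0000 0.0000 2.0000]
Step 1: x=[5.0000 8.5000 14.0000] v=[2.0000 -1.0000 2.0000]
Step 2: x=[5.5000 9.0000 13.5000] v=[1.0000 1.0000 -1.0000]
Step 3: x=[5.5000 10.0000 12.5000] v=[0.0000 2.0000 -2.0000]
Step 4: x=[6.0000 10.0000 13.0000] v=[1.0000 0.0000 1.0000]
Step 5: x=[6.5000 9.5000 14.5000] v=[1.0000 -1.0000 3.0000]
Step 6: x=[6.0000 10.0000 15.0000] v=[-1.0000 1.0000 1.0000]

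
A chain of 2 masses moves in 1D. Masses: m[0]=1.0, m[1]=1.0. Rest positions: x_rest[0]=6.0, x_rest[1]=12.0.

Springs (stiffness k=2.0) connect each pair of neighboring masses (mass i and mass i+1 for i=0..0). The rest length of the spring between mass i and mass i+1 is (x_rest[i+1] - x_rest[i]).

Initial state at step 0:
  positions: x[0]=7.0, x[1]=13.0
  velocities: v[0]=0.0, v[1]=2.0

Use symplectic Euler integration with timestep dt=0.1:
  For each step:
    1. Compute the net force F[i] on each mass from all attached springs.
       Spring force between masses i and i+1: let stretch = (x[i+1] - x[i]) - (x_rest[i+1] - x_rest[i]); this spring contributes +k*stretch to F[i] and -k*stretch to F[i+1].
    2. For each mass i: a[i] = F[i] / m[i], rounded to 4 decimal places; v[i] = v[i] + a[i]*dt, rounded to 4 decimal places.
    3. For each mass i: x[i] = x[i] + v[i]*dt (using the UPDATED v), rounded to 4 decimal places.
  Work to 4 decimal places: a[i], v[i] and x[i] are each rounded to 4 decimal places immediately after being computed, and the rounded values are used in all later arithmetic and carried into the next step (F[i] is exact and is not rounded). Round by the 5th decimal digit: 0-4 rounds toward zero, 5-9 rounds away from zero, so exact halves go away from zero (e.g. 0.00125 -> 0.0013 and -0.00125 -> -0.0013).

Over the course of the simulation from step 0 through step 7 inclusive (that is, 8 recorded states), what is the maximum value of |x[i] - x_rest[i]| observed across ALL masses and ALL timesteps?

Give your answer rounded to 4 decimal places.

Step 0: x=[7.0000 13.0000] v=[0.0000 2.0000]
Step 1: x=[7.0000 13.2000] v=[0.0000 2.0000]
Step 2: x=[7.0040 13.3960] v=[0.0400 1.9600]
Step 3: x=[7.0158 13.5842] v=[0.1184 1.8816]
Step 4: x=[7.0390 13.7610] v=[0.2321 1.7679]
Step 5: x=[7.0767 13.9234] v=[0.3765 1.6235]
Step 6: x=[7.1313 14.0688] v=[0.5458 1.4542]
Step 7: x=[7.2046 14.1955] v=[0.7333 1.2667]
Max displacement = 2.1955

Answer: 2.1955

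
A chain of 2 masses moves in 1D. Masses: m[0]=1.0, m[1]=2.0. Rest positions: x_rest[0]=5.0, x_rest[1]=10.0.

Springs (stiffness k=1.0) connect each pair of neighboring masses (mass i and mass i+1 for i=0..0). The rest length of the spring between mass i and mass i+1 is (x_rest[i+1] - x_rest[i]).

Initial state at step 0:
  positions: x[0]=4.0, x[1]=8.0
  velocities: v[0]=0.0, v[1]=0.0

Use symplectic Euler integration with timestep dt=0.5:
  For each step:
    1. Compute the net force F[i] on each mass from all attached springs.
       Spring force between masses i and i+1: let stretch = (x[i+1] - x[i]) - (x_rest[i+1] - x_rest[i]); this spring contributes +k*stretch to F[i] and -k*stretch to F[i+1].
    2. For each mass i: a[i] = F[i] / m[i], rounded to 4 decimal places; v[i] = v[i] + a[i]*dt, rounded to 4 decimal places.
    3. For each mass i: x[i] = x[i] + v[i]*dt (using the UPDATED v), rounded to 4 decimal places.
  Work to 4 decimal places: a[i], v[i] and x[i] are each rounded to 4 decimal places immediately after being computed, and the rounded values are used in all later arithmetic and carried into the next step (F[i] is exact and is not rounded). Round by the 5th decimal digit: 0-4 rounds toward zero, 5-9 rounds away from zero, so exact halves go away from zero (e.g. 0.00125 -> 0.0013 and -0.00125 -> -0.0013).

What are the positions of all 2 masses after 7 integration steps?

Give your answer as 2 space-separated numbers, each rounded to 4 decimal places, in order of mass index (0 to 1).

Step 0: x=[4.0000 8.0000] v=[0.0000 0.0000]
Step 1: x=[3.7500 8.1250] v=[-0.5000 0.2500]
Step 2: x=[3.3438 8.3282] v=[-0.8125 0.4063]
Step 3: x=[2.9337 8.5333] v=[-0.8203 0.4102]
Step 4: x=[2.6735 8.6635] v=[-0.5205 0.2603]
Step 5: x=[2.6608 8.6699] v=[-0.0255 0.0128]
Step 6: x=[2.9004 8.5502] v=[0.4791 -0.2395]
Step 7: x=[3.3024 8.3492] v=[0.8040 -0.4020]

Answer: 3.3024 8.3492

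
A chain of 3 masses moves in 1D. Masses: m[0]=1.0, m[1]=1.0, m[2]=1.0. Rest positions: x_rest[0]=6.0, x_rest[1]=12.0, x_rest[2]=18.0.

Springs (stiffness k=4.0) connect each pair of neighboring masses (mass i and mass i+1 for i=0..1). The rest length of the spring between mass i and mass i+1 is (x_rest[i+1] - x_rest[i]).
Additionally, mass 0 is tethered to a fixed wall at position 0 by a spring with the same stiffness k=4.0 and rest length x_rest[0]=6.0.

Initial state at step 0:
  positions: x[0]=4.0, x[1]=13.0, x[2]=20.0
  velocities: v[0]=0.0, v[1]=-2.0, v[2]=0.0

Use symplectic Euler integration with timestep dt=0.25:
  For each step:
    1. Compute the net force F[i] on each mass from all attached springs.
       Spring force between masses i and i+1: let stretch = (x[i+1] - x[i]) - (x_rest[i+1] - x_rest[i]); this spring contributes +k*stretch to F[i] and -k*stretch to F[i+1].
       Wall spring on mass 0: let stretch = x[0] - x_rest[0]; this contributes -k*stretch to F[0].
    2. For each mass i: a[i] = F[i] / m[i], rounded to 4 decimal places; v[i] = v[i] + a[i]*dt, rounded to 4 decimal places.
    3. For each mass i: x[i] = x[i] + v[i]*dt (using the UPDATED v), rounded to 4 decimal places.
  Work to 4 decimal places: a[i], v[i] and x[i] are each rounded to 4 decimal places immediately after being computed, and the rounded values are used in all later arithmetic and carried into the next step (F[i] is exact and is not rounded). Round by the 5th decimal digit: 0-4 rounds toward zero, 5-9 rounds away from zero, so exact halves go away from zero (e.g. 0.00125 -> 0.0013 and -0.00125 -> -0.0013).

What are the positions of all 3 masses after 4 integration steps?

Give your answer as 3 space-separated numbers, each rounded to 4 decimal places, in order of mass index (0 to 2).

Step 0: x=[4.0000 13.0000 20.0000] v=[0.0000 -2.0000 0.0000]
Step 1: x=[5.2500 12.0000 19.7500] v=[5.0000 -4.0000 -1.0000]
Step 2: x=[6.8750 11.2500 19.0625] v=[6.5000 -3.0000 -2.7500]
Step 3: x=[7.8750 11.3594 17.9219] v=[4.0000 0.4375 -4.5625]
Step 4: x=[7.7774 12.2383 16.6407] v=[-0.3906 3.5156 -5.1250]

Answer: 7.7774 12.2383 16.6407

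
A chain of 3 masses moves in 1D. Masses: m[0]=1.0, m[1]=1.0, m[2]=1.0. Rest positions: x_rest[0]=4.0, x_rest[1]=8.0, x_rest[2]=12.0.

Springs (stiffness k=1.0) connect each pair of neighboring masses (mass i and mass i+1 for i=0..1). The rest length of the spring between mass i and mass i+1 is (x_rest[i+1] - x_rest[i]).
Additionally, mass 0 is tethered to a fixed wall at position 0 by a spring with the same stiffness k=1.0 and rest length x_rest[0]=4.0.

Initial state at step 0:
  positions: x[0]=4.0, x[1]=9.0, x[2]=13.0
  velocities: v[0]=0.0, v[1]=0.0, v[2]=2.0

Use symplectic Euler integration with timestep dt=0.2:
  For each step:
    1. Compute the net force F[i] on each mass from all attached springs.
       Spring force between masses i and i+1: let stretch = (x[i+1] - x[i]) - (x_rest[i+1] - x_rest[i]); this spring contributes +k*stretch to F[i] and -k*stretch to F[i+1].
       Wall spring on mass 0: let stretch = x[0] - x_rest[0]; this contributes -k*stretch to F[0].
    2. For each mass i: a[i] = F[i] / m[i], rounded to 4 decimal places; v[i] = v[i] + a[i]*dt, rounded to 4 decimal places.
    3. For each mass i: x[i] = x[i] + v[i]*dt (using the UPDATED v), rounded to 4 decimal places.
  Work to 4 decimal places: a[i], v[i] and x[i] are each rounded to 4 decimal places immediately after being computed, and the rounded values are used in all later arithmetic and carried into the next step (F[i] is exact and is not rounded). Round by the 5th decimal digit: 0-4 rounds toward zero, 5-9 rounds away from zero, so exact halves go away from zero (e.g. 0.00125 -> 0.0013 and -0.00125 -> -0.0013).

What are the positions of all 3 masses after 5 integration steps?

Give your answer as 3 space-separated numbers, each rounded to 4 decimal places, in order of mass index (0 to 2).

Step 0: x=[4.0000 9.0000 13.0000] v=[0.0000 0.0000 2.0000]
Step 1: x=[4.0400 8.9600 13.4000] v=[0.2000 -0.2000 2.0000]
Step 2: x=[4.1152 8.9008 13.7824] v=[0.3760 -0.2960 1.9120]
Step 3: x=[4.2172 8.8454 14.1295] v=[0.5101 -0.2768 1.7357]
Step 4: x=[4.3357 8.8163 14.4253] v=[0.5923 -0.1456 1.4789]
Step 5: x=[4.4600 8.8323 14.6567] v=[0.6213 0.0801 1.1571]

Answer: 4.4600 8.8323 14.6567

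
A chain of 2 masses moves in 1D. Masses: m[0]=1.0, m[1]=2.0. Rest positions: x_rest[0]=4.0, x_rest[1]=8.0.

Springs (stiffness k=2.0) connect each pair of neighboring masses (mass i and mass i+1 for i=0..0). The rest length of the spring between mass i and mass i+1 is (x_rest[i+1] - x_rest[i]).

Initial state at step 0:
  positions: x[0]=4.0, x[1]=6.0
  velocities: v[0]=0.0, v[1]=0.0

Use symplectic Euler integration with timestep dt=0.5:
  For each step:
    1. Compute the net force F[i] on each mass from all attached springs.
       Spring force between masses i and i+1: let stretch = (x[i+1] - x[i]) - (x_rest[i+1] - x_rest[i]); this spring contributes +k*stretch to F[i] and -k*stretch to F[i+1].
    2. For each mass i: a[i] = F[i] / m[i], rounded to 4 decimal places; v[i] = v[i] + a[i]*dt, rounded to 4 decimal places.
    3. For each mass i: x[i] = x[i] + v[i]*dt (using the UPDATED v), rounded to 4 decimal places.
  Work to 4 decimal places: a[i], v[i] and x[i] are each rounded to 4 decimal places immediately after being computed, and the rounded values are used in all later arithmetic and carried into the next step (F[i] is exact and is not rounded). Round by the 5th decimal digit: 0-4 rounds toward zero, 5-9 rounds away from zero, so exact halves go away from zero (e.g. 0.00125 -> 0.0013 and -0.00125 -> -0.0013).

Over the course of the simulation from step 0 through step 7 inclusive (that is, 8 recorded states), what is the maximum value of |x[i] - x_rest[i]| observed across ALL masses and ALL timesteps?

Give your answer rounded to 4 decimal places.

Step 0: x=[4.0000 6.0000] v=[0.0000 0.0000]
Step 1: x=[3.0000 6.5000] v=[-2.0000 1.0000]
Step 2: x=[1.7500 7.1250] v=[-2.5000 1.2500]
Step 3: x=[1.1875 7.4063] v=[-1.1250 0.5625]
Step 4: x=[1.7344 7.1329] v=[1.0938 -0.5469]
Step 5: x=[2.9806 6.5098] v=[2.4923 -1.2462]
Step 6: x=[3.9914 6.0044] v=[2.0215 -1.0108]
Step 7: x=[4.0087 5.9958] v=[0.0345 -0.0173]
Max displacement = 2.8125

Answer: 2.8125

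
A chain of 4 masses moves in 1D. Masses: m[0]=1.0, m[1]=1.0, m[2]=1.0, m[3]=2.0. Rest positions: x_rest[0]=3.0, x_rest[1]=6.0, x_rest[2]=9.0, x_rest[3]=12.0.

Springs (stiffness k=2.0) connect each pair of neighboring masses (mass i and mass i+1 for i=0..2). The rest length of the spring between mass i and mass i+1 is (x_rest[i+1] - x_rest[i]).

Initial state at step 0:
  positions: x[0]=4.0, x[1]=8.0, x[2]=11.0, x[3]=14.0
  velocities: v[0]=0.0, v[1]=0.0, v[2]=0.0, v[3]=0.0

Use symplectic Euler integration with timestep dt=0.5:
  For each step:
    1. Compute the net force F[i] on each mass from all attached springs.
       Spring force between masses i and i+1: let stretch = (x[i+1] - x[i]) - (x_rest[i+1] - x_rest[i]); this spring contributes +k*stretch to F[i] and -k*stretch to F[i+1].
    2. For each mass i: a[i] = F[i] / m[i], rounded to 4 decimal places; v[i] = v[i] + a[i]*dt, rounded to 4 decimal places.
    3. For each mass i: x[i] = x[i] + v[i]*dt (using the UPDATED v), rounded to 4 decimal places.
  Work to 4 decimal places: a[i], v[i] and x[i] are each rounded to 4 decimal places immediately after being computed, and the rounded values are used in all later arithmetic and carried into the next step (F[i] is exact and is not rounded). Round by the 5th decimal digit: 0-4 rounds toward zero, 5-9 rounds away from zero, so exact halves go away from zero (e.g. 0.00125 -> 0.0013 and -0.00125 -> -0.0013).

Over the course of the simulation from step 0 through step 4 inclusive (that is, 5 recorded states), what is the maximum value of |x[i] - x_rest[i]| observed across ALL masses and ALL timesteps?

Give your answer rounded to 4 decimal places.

Step 0: x=[4.0000 8.0000 11.0000 14.0000] v=[0.0000 0.0000 0.0000 0.0000]
Step 1: x=[4.5000 7.5000 11.0000 14.0000] v=[1.0000 -1.0000 0.0000 0.0000]
Step 2: x=[5.0000 7.2500 10.7500 14.0000] v=[1.0000 -0.5000 -0.5000 0.0000]
Step 3: x=[5.1250 7.6250 10.3750 13.9375] v=[0.2500 0.7500 -0.7500 -0.1250]
Step 4: x=[5.0000 8.1250 10.4063 13.7344] v=[-0.2500 1.0000 0.0625 -0.4063]
Max displacement = 2.1250

Answer: 2.1250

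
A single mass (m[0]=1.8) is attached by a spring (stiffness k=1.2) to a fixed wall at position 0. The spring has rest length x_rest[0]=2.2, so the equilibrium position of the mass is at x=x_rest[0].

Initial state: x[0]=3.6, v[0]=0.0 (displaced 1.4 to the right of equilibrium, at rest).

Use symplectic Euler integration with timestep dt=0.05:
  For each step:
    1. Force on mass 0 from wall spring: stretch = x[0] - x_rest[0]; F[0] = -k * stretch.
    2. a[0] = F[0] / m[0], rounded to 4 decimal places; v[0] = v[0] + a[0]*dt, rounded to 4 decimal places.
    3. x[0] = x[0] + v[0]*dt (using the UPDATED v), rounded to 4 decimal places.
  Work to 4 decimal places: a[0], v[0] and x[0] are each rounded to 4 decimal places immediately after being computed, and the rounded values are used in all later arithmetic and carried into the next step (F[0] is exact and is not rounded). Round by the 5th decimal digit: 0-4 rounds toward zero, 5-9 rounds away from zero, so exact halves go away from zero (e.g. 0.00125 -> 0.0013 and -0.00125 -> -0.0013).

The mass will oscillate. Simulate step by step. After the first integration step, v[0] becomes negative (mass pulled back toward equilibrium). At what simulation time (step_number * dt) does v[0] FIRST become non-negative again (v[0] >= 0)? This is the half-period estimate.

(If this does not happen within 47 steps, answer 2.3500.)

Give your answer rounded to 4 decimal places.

Step 0: x=[3.6000] v=[0.0000]
Step 1: x=[3.5977] v=[-0.0467]
Step 2: x=[3.5930] v=[-0.0933]
Step 3: x=[3.5860] v=[-0.1397]
Step 4: x=[3.5767] v=[-0.1859]
Step 5: x=[3.5651] v=[-0.2318]
Step 6: x=[3.5512] v=[-0.2773]
Step 7: x=[3.5351] v=[-0.3223]
Step 8: x=[3.5168] v=[-0.3668]
Step 9: x=[3.4963] v=[-0.4107]
Step 10: x=[3.4736] v=[-0.4539]
Step 11: x=[3.4488] v=[-0.4964]
Step 12: x=[3.4219] v=[-0.5380]
Step 13: x=[3.3930] v=[-0.5787]
Step 14: x=[3.3621] v=[-0.6185]
Step 15: x=[3.3292] v=[-0.6572]
Step 16: x=[3.2945] v=[-0.6948]
Step 17: x=[3.2579] v=[-0.7313]
Step 18: x=[3.2196] v=[-0.7666]
Step 19: x=[3.1796] v=[-0.8006]
Step 20: x=[3.1379] v=[-0.8333]
Step 21: x=[3.0947] v=[-0.8646]
Step 22: x=[3.0500] v=[-0.8944]
Step 23: x=[3.0039] v=[-0.9227]
Step 24: x=[2.9564] v=[-0.9495]
Step 25: x=[2.9077] v=[-0.9747]
Step 26: x=[2.8578] v=[-0.9983]
Step 27: x=[2.8068] v=[-1.0202]
Step 28: x=[2.7548] v=[-1.0404]
Step 29: x=[2.7019] v=[-1.0589]
Step 30: x=[2.6481] v=[-1.0756]
Step 31: x=[2.5936] v=[-1.0905]
Step 32: x=[2.5384] v=[-1.1036]
Step 33: x=[2.4827] v=[-1.1149]
Step 34: x=[2.4265] v=[-1.1243]
Step 35: x=[2.3699] v=[-1.1319]
Step 36: x=[2.3130] v=[-1.1376]
Step 37: x=[2.2559] v=[-1.1414]
Step 38: x=[2.1987] v=[-1.1433]
Step 39: x=[2.1415] v=[-1.1433]
Step 40: x=[2.0844] v=[-1.1414]
Step 41: x=[2.0275] v=[-1.1375]
Step 42: x=[1.9709] v=[-1.1318]
Step 43: x=[1.9147] v=[-1.1242]
Step 44: x=[1.8590] v=[-1.1147]
Step 45: x=[1.8038] v=[-1.1033]
Step 46: x=[1.7493] v=[-1.0901]
Step 47: x=[1.6955] v=[-1.0751]
v[0] did not become non-negative within 47 steps; using fallback time=2.3500

Answer: 2.3500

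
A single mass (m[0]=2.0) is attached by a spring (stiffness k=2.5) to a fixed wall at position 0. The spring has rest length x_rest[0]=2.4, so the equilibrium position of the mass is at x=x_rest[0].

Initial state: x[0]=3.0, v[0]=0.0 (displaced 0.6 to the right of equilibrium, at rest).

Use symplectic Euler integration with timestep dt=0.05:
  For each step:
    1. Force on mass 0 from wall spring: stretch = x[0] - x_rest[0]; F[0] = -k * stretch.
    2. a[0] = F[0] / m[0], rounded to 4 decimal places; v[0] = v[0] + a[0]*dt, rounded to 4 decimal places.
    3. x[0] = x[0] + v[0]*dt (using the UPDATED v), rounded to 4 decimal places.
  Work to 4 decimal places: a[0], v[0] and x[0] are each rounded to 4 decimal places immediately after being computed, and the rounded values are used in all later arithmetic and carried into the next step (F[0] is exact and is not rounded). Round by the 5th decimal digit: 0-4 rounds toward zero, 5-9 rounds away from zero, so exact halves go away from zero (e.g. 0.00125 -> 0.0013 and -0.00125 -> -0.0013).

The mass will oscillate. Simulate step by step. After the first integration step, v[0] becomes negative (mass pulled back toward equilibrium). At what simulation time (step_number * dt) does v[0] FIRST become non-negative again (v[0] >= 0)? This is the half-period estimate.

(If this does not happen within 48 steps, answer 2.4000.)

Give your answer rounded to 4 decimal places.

Step 0: x=[3.0000] v=[0.0000]
Step 1: x=[2.9981] v=[-0.0375]
Step 2: x=[2.9944] v=[-0.0749]
Step 3: x=[2.9888] v=[-0.1121]
Step 4: x=[2.9814] v=[-0.1489]
Step 5: x=[2.9721] v=[-0.1852]
Step 6: x=[2.9611] v=[-0.2210]
Step 7: x=[2.9483] v=[-0.2561]
Step 8: x=[2.9338] v=[-0.2904]
Step 9: x=[2.9176] v=[-0.3238]
Step 10: x=[2.8998] v=[-0.3562]
Step 11: x=[2.8804] v=[-0.3874]
Step 12: x=[2.8595] v=[-0.4174]
Step 13: x=[2.8372] v=[-0.4461]
Step 14: x=[2.8135] v=[-0.4734]
Step 15: x=[2.7885] v=[-0.4992]
Step 16: x=[2.7623] v=[-0.5235]
Step 17: x=[2.7350] v=[-0.5461]
Step 18: x=[2.7067] v=[-0.5670]
Step 19: x=[2.6774] v=[-0.5862]
Step 20: x=[2.6472] v=[-0.6035]
Step 21: x=[2.6163] v=[-0.6190]
Step 22: x=[2.5847] v=[-0.6325]
Step 23: x=[2.5525] v=[-0.6440]
Step 24: x=[2.5198] v=[-0.6535]
Step 25: x=[2.4868] v=[-0.6610]
Step 26: x=[2.4535] v=[-0.6664]
Step 27: x=[2.4200] v=[-0.6697]
Step 28: x=[2.3865] v=[-0.6710]
Step 29: x=[2.3530] v=[-0.6702]
Step 30: x=[2.3196] v=[-0.6673]
Step 31: x=[2.2865] v=[-0.6623]
Step 32: x=[2.2537] v=[-0.6552]
Step 33: x=[2.2214] v=[-0.6461]
Step 34: x=[2.1897] v=[-0.6349]
Step 35: x=[2.1586] v=[-0.6218]
Step 36: x=[2.1283] v=[-0.6067]
Step 37: x=[2.0988] v=[-0.5897]
Step 38: x=[2.0703] v=[-0.5709]
Step 39: x=[2.0428] v=[-0.5503]
Step 40: x=[2.0164] v=[-0.5280]
Step 41: x=[1.9912] v=[-0.5040]
Step 42: x=[1.9673] v=[-0.4785]
Step 43: x=[1.9447] v=[-0.4515]
Step 44: x=[1.9236] v=[-0.4230]
Step 45: x=[1.9039] v=[-0.3932]
Step 46: x=[1.8858] v=[-0.3622]
Step 47: x=[1.8693] v=[-0.3301]
Step 48: x=[1.8545] v=[-0.2969]
v[0] did not become non-negative within 48 steps; using fallback time=2.4000

Answer: 2.4000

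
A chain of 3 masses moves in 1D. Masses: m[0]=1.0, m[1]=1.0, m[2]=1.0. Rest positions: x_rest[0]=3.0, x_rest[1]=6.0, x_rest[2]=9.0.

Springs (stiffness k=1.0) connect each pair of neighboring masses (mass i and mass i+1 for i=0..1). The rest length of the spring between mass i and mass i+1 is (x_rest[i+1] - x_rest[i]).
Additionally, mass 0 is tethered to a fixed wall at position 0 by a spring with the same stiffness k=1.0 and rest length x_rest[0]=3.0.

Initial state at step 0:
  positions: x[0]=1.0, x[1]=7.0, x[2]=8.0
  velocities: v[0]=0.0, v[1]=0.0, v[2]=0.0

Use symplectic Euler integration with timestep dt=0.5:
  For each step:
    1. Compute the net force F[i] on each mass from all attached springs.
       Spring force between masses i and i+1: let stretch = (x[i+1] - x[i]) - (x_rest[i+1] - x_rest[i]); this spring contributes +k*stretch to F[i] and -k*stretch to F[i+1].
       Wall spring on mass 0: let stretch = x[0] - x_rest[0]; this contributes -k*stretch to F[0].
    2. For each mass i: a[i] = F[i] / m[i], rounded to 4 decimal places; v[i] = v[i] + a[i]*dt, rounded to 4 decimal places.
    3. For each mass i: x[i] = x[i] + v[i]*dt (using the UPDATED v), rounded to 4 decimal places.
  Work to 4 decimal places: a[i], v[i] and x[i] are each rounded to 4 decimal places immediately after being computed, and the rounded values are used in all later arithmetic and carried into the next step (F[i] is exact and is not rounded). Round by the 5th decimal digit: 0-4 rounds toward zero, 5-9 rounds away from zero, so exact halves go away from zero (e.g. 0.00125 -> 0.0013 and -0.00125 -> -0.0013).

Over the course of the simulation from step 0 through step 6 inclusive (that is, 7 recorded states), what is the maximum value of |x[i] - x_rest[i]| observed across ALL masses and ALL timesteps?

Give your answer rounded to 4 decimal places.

Answer: 2.0625

Derivation:
Step 0: x=[1.0000 7.0000 8.0000] v=[0.0000 0.0000 0.0000]
Step 1: x=[2.2500 5.7500 8.5000] v=[2.5000 -2.5000 1.0000]
Step 2: x=[3.8125 4.3125 9.0625] v=[3.1250 -2.8750 1.1250]
Step 3: x=[4.5469 3.9375 9.1875] v=[1.4688 -0.7500 0.2500]
Step 4: x=[3.9922 5.0274 8.7500] v=[-1.1094 2.1797 -0.8750]
Step 5: x=[2.6983 6.7891 8.1319] v=[-2.5879 3.5234 -1.2363]
Step 6: x=[1.7525 7.8638 7.9281] v=[-1.8917 2.1494 -0.4077]
Max displacement = 2.0625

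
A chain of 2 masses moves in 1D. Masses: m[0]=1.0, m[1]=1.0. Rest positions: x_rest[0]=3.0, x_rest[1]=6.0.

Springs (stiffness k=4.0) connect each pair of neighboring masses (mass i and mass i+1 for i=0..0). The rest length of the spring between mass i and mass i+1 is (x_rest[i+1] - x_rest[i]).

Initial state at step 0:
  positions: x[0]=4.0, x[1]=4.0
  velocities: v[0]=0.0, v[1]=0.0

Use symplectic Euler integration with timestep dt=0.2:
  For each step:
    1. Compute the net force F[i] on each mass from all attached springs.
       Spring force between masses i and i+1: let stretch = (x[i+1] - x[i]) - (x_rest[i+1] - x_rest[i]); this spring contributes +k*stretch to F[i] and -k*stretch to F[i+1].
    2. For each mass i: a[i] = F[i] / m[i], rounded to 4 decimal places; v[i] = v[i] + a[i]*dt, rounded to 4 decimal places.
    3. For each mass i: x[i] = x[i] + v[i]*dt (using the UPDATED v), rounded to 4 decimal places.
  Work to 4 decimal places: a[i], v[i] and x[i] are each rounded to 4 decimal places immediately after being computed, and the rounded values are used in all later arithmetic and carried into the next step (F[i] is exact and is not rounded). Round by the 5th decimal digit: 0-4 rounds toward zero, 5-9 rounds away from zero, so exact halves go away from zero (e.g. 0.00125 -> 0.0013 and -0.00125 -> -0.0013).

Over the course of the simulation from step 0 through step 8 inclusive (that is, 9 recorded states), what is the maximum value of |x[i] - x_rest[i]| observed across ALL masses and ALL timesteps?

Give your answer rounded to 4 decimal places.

Step 0: x=[4.0000 4.0000] v=[0.0000 0.0000]
Step 1: x=[3.5200 4.4800] v=[-2.4000 2.4000]
Step 2: x=[2.7136 5.2864] v=[-4.0320 4.0320]
Step 3: x=[1.8388 6.1612] v=[-4.3738 4.3738]
Step 4: x=[1.1756 6.8244] v=[-3.3159 3.3159]
Step 5: x=[0.9362 7.0638] v=[-1.1969 1.1969]
Step 6: x=[1.1972 6.8028] v=[1.3052 -1.3052]
Step 7: x=[1.8751 6.1249] v=[3.3897 -3.3897]
Step 8: x=[2.7530 5.2470] v=[4.3895 -4.3895]
Max displacement = 2.0638

Answer: 2.0638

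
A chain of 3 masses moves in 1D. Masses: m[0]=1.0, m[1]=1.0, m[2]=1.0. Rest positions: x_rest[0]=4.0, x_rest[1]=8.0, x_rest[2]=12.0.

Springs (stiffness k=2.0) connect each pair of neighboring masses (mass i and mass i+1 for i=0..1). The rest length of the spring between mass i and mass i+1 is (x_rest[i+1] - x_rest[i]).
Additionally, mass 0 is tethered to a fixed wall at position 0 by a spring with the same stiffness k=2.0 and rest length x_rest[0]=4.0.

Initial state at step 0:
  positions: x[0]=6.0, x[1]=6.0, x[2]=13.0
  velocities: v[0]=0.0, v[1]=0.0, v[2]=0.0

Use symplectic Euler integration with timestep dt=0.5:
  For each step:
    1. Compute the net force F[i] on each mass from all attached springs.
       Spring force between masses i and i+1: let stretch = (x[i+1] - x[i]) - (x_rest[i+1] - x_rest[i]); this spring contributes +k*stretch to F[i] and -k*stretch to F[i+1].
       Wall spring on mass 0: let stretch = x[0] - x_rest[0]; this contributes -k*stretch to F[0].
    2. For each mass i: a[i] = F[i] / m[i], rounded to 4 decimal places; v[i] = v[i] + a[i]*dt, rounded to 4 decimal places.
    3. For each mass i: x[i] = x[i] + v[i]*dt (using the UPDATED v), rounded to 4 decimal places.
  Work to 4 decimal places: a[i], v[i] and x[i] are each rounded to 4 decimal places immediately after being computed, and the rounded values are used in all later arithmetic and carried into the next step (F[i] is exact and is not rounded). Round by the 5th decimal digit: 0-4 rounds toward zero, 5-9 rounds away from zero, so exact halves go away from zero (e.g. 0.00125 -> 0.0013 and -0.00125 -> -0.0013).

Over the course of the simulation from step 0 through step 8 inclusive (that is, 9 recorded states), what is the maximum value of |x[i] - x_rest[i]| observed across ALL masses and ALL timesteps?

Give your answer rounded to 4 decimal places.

Answer: 2.8750

Derivation:
Step 0: x=[6.0000 6.0000 13.0000] v=[0.0000 0.0000 0.0000]
Step 1: x=[3.0000 9.5000 11.5000] v=[-6.0000 7.0000 -3.0000]
Step 2: x=[1.7500 10.7500 11.0000] v=[-2.5000 2.5000 -1.0000]
Step 3: x=[4.1250 7.6250 12.3750] v=[4.7500 -6.2500 2.7500]
Step 4: x=[6.1875 5.1250 13.3750] v=[4.1250 -5.0000 2.0000]
Step 5: x=[4.6250 7.2813 12.2500] v=[-3.1250 4.3125 -2.2500]
Step 6: x=[2.0782 10.5938 10.6407] v=[-5.0937 6.6249 -3.2187]
Step 7: x=[2.7501 9.6719 11.0079] v=[1.3437 -1.8438 0.7344]
Step 8: x=[5.5078 5.9571 12.7071] v=[5.5154 -7.4296 3.3984]
Max displacement = 2.8750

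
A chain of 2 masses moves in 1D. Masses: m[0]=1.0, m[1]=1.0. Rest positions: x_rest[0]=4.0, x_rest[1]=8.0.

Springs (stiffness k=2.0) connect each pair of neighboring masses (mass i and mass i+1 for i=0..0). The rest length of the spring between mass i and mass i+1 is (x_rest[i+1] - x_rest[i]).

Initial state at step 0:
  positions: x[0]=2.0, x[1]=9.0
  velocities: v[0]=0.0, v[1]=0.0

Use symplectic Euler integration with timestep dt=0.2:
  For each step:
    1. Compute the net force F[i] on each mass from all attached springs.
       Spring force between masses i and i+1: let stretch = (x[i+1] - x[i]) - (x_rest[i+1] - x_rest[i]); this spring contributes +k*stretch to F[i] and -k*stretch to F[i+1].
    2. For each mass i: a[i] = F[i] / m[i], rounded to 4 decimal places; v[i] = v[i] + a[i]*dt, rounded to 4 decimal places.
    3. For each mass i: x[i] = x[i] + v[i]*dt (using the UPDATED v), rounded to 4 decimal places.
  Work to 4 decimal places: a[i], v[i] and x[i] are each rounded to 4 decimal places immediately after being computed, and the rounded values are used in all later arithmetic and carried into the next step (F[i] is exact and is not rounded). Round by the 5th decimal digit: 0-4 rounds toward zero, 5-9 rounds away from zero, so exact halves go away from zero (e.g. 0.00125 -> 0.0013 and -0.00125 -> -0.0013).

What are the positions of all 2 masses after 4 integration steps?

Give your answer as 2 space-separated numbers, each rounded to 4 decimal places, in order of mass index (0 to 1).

Step 0: x=[2.0000 9.0000] v=[0.0000 0.0000]
Step 1: x=[2.2400 8.7600] v=[1.2000 -1.2000]
Step 2: x=[2.6816 8.3184] v=[2.2080 -2.2080]
Step 3: x=[3.2541 7.7459] v=[2.8627 -2.8627]
Step 4: x=[3.8660 7.1340] v=[3.0594 -3.0594]

Answer: 3.8660 7.1340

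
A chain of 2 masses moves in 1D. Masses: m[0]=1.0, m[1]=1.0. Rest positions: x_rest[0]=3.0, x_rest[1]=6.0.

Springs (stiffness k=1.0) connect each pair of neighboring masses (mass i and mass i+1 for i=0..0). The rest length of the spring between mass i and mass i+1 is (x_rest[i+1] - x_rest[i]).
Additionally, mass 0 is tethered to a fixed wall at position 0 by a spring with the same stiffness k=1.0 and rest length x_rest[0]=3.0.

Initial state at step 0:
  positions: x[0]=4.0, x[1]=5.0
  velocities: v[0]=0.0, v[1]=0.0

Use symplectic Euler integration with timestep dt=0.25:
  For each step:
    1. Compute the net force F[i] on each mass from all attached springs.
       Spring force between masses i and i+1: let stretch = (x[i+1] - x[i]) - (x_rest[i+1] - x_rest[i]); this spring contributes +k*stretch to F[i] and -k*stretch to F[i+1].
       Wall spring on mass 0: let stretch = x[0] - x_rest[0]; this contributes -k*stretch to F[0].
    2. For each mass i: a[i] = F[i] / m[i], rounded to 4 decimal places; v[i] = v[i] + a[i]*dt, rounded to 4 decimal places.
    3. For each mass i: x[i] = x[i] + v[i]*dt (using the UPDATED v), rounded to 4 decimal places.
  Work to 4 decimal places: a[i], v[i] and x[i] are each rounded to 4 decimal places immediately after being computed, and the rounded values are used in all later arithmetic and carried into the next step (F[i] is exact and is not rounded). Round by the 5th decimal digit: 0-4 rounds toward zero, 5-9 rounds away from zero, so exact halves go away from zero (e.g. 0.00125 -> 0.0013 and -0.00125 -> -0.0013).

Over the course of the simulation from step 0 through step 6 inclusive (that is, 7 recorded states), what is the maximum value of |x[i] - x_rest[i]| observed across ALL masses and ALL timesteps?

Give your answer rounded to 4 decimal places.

Answer: 1.1443

Derivation:
Step 0: x=[4.0000 5.0000] v=[0.0000 0.0000]
Step 1: x=[3.8125 5.1250] v=[-0.7500 0.5000]
Step 2: x=[3.4688 5.3555] v=[-1.3750 0.9219]
Step 3: x=[3.0262 5.6556] v=[-1.7705 1.2002]
Step 4: x=[2.5588 5.9788] v=[-1.8697 1.2929]
Step 5: x=[2.1452 6.2758] v=[-1.6544 1.1879]
Step 6: x=[1.8557 6.5021] v=[-1.1581 0.9053]
Max displacement = 1.1443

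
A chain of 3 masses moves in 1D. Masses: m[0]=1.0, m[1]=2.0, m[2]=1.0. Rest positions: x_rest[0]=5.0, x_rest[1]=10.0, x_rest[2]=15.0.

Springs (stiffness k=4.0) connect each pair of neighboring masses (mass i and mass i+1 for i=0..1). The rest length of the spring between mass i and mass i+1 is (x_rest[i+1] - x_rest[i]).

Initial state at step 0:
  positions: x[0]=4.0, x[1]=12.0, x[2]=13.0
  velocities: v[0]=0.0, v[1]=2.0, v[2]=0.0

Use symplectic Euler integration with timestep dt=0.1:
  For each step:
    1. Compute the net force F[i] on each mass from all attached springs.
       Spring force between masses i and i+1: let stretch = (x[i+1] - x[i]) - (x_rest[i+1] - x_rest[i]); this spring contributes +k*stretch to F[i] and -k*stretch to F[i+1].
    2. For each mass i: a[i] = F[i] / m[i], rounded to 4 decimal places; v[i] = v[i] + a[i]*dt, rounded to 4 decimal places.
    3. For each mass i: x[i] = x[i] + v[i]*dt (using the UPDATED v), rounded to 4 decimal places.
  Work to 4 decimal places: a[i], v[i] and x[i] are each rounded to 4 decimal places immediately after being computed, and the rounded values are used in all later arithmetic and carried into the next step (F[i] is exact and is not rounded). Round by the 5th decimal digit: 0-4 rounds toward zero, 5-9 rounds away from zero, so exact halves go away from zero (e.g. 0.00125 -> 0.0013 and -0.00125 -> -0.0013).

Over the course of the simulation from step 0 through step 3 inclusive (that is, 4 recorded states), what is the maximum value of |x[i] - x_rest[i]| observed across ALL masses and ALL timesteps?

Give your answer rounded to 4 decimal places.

Answer: 2.0600

Derivation:
Step 0: x=[4.0000 12.0000 13.0000] v=[0.0000 2.0000 0.0000]
Step 1: x=[4.1200 12.0600 13.1600] v=[1.2000 0.6000 1.6000]
Step 2: x=[4.3576 11.9832 13.4760] v=[2.3760 -0.7680 3.1600]
Step 3: x=[4.7002 11.7837 13.9323] v=[3.4262 -1.9946 4.5629]
Max displacement = 2.0600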